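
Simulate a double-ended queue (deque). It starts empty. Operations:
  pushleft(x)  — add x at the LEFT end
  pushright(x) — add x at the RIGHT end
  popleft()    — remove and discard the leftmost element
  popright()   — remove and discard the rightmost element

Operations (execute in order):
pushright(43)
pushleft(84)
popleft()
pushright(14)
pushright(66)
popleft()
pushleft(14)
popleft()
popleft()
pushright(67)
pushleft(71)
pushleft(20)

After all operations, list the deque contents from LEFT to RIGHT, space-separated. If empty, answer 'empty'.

pushright(43): [43]
pushleft(84): [84, 43]
popleft(): [43]
pushright(14): [43, 14]
pushright(66): [43, 14, 66]
popleft(): [14, 66]
pushleft(14): [14, 14, 66]
popleft(): [14, 66]
popleft(): [66]
pushright(67): [66, 67]
pushleft(71): [71, 66, 67]
pushleft(20): [20, 71, 66, 67]

Answer: 20 71 66 67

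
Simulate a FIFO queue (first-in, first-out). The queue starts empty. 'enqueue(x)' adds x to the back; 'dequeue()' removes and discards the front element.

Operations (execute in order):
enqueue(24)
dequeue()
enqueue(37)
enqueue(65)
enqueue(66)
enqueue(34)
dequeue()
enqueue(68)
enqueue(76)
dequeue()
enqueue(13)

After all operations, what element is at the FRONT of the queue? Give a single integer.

enqueue(24): queue = [24]
dequeue(): queue = []
enqueue(37): queue = [37]
enqueue(65): queue = [37, 65]
enqueue(66): queue = [37, 65, 66]
enqueue(34): queue = [37, 65, 66, 34]
dequeue(): queue = [65, 66, 34]
enqueue(68): queue = [65, 66, 34, 68]
enqueue(76): queue = [65, 66, 34, 68, 76]
dequeue(): queue = [66, 34, 68, 76]
enqueue(13): queue = [66, 34, 68, 76, 13]

Answer: 66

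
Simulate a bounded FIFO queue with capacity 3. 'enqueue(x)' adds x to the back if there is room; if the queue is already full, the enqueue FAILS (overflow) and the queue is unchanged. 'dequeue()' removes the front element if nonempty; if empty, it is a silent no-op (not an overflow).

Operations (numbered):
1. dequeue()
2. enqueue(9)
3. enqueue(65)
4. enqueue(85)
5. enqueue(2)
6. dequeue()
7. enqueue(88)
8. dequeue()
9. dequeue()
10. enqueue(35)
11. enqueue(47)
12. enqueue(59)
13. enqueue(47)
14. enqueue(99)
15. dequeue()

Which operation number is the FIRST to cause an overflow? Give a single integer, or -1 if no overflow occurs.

Answer: 5

Derivation:
1. dequeue(): empty, no-op, size=0
2. enqueue(9): size=1
3. enqueue(65): size=2
4. enqueue(85): size=3
5. enqueue(2): size=3=cap → OVERFLOW (fail)
6. dequeue(): size=2
7. enqueue(88): size=3
8. dequeue(): size=2
9. dequeue(): size=1
10. enqueue(35): size=2
11. enqueue(47): size=3
12. enqueue(59): size=3=cap → OVERFLOW (fail)
13. enqueue(47): size=3=cap → OVERFLOW (fail)
14. enqueue(99): size=3=cap → OVERFLOW (fail)
15. dequeue(): size=2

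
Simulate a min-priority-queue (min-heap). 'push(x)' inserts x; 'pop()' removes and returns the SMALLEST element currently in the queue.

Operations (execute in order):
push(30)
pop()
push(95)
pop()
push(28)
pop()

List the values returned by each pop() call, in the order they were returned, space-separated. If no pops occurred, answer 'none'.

Answer: 30 95 28

Derivation:
push(30): heap contents = [30]
pop() → 30: heap contents = []
push(95): heap contents = [95]
pop() → 95: heap contents = []
push(28): heap contents = [28]
pop() → 28: heap contents = []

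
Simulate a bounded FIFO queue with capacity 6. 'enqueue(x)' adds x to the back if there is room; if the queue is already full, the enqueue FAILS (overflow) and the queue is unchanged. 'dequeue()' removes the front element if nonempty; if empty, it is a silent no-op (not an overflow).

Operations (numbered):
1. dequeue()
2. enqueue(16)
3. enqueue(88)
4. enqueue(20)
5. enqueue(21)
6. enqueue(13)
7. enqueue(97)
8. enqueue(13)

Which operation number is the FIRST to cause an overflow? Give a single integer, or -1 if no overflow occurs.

1. dequeue(): empty, no-op, size=0
2. enqueue(16): size=1
3. enqueue(88): size=2
4. enqueue(20): size=3
5. enqueue(21): size=4
6. enqueue(13): size=5
7. enqueue(97): size=6
8. enqueue(13): size=6=cap → OVERFLOW (fail)

Answer: 8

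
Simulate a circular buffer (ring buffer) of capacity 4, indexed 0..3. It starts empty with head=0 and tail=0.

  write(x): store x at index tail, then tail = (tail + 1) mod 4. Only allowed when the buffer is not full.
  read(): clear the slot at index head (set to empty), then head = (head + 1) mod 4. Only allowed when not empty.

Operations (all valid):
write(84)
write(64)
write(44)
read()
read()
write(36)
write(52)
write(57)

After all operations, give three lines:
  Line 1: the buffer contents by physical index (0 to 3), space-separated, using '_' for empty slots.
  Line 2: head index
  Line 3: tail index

Answer: 52 57 44 36
2
2

Derivation:
write(84): buf=[84 _ _ _], head=0, tail=1, size=1
write(64): buf=[84 64 _ _], head=0, tail=2, size=2
write(44): buf=[84 64 44 _], head=0, tail=3, size=3
read(): buf=[_ 64 44 _], head=1, tail=3, size=2
read(): buf=[_ _ 44 _], head=2, tail=3, size=1
write(36): buf=[_ _ 44 36], head=2, tail=0, size=2
write(52): buf=[52 _ 44 36], head=2, tail=1, size=3
write(57): buf=[52 57 44 36], head=2, tail=2, size=4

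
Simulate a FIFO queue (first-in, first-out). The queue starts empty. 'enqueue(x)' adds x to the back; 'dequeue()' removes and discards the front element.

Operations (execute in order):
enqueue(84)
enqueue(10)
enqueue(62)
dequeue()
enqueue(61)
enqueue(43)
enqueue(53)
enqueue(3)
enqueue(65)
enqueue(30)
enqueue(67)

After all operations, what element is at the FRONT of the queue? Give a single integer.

Answer: 10

Derivation:
enqueue(84): queue = [84]
enqueue(10): queue = [84, 10]
enqueue(62): queue = [84, 10, 62]
dequeue(): queue = [10, 62]
enqueue(61): queue = [10, 62, 61]
enqueue(43): queue = [10, 62, 61, 43]
enqueue(53): queue = [10, 62, 61, 43, 53]
enqueue(3): queue = [10, 62, 61, 43, 53, 3]
enqueue(65): queue = [10, 62, 61, 43, 53, 3, 65]
enqueue(30): queue = [10, 62, 61, 43, 53, 3, 65, 30]
enqueue(67): queue = [10, 62, 61, 43, 53, 3, 65, 30, 67]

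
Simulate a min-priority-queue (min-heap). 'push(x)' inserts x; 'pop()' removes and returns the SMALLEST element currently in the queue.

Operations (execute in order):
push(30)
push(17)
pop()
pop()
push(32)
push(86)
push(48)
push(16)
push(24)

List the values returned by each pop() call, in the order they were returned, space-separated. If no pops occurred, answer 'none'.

Answer: 17 30

Derivation:
push(30): heap contents = [30]
push(17): heap contents = [17, 30]
pop() → 17: heap contents = [30]
pop() → 30: heap contents = []
push(32): heap contents = [32]
push(86): heap contents = [32, 86]
push(48): heap contents = [32, 48, 86]
push(16): heap contents = [16, 32, 48, 86]
push(24): heap contents = [16, 24, 32, 48, 86]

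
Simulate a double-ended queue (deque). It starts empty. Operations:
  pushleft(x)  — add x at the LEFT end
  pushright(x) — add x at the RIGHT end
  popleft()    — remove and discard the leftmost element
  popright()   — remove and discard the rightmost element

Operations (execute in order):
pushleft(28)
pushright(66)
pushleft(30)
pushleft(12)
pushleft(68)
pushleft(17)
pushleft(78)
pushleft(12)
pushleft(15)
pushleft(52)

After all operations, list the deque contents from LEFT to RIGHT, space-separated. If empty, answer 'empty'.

Answer: 52 15 12 78 17 68 12 30 28 66

Derivation:
pushleft(28): [28]
pushright(66): [28, 66]
pushleft(30): [30, 28, 66]
pushleft(12): [12, 30, 28, 66]
pushleft(68): [68, 12, 30, 28, 66]
pushleft(17): [17, 68, 12, 30, 28, 66]
pushleft(78): [78, 17, 68, 12, 30, 28, 66]
pushleft(12): [12, 78, 17, 68, 12, 30, 28, 66]
pushleft(15): [15, 12, 78, 17, 68, 12, 30, 28, 66]
pushleft(52): [52, 15, 12, 78, 17, 68, 12, 30, 28, 66]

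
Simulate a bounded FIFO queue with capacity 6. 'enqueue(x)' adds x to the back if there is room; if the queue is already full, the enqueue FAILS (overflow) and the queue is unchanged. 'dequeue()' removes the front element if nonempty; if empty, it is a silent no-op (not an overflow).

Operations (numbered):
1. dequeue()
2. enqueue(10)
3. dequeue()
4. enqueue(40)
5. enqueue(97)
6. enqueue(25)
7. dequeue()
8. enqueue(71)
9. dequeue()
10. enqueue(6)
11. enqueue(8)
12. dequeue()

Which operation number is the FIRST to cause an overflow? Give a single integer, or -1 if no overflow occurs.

1. dequeue(): empty, no-op, size=0
2. enqueue(10): size=1
3. dequeue(): size=0
4. enqueue(40): size=1
5. enqueue(97): size=2
6. enqueue(25): size=3
7. dequeue(): size=2
8. enqueue(71): size=3
9. dequeue(): size=2
10. enqueue(6): size=3
11. enqueue(8): size=4
12. dequeue(): size=3

Answer: -1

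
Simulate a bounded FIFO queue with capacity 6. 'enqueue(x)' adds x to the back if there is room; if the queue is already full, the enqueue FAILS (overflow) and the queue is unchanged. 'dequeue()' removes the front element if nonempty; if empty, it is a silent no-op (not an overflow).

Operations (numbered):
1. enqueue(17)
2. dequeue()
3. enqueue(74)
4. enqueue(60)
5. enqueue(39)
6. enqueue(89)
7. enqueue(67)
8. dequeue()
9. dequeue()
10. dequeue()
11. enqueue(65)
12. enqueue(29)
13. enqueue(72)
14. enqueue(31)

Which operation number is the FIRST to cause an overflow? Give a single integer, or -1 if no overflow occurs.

Answer: -1

Derivation:
1. enqueue(17): size=1
2. dequeue(): size=0
3. enqueue(74): size=1
4. enqueue(60): size=2
5. enqueue(39): size=3
6. enqueue(89): size=4
7. enqueue(67): size=5
8. dequeue(): size=4
9. dequeue(): size=3
10. dequeue(): size=2
11. enqueue(65): size=3
12. enqueue(29): size=4
13. enqueue(72): size=5
14. enqueue(31): size=6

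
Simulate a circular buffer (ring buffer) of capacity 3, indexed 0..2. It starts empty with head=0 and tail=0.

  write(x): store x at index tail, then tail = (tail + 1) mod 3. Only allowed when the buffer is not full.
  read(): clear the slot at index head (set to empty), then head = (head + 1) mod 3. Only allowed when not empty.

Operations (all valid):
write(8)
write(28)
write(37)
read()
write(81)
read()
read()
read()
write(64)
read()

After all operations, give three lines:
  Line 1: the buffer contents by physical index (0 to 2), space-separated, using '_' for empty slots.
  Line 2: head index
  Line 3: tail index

Answer: _ _ _
2
2

Derivation:
write(8): buf=[8 _ _], head=0, tail=1, size=1
write(28): buf=[8 28 _], head=0, tail=2, size=2
write(37): buf=[8 28 37], head=0, tail=0, size=3
read(): buf=[_ 28 37], head=1, tail=0, size=2
write(81): buf=[81 28 37], head=1, tail=1, size=3
read(): buf=[81 _ 37], head=2, tail=1, size=2
read(): buf=[81 _ _], head=0, tail=1, size=1
read(): buf=[_ _ _], head=1, tail=1, size=0
write(64): buf=[_ 64 _], head=1, tail=2, size=1
read(): buf=[_ _ _], head=2, tail=2, size=0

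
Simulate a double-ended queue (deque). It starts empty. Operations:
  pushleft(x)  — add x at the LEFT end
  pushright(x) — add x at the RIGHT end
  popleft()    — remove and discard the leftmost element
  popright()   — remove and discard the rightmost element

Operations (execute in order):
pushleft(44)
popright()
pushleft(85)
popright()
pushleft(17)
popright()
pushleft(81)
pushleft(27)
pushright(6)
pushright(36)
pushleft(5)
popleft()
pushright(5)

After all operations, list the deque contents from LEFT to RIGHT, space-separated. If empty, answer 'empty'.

pushleft(44): [44]
popright(): []
pushleft(85): [85]
popright(): []
pushleft(17): [17]
popright(): []
pushleft(81): [81]
pushleft(27): [27, 81]
pushright(6): [27, 81, 6]
pushright(36): [27, 81, 6, 36]
pushleft(5): [5, 27, 81, 6, 36]
popleft(): [27, 81, 6, 36]
pushright(5): [27, 81, 6, 36, 5]

Answer: 27 81 6 36 5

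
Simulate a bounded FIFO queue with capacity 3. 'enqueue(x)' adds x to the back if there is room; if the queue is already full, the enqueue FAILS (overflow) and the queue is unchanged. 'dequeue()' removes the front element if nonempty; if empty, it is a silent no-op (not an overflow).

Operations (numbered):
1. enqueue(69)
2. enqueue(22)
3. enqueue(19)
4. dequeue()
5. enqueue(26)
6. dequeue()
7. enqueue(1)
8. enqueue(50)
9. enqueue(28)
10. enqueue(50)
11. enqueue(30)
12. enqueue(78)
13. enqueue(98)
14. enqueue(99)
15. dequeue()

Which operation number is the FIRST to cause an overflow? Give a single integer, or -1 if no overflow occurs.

1. enqueue(69): size=1
2. enqueue(22): size=2
3. enqueue(19): size=3
4. dequeue(): size=2
5. enqueue(26): size=3
6. dequeue(): size=2
7. enqueue(1): size=3
8. enqueue(50): size=3=cap → OVERFLOW (fail)
9. enqueue(28): size=3=cap → OVERFLOW (fail)
10. enqueue(50): size=3=cap → OVERFLOW (fail)
11. enqueue(30): size=3=cap → OVERFLOW (fail)
12. enqueue(78): size=3=cap → OVERFLOW (fail)
13. enqueue(98): size=3=cap → OVERFLOW (fail)
14. enqueue(99): size=3=cap → OVERFLOW (fail)
15. dequeue(): size=2

Answer: 8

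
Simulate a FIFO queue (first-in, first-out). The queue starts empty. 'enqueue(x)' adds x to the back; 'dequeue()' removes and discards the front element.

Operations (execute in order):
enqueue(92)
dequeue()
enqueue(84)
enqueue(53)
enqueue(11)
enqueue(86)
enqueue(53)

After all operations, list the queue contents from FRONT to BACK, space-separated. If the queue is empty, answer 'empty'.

enqueue(92): [92]
dequeue(): []
enqueue(84): [84]
enqueue(53): [84, 53]
enqueue(11): [84, 53, 11]
enqueue(86): [84, 53, 11, 86]
enqueue(53): [84, 53, 11, 86, 53]

Answer: 84 53 11 86 53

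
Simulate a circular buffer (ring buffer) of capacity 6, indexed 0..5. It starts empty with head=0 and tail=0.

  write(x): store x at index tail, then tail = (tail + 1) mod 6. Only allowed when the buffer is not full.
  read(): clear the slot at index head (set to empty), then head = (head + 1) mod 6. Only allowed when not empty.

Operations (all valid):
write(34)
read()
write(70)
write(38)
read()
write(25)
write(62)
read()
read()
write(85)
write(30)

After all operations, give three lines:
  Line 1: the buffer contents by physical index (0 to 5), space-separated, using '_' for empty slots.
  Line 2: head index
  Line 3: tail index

write(34): buf=[34 _ _ _ _ _], head=0, tail=1, size=1
read(): buf=[_ _ _ _ _ _], head=1, tail=1, size=0
write(70): buf=[_ 70 _ _ _ _], head=1, tail=2, size=1
write(38): buf=[_ 70 38 _ _ _], head=1, tail=3, size=2
read(): buf=[_ _ 38 _ _ _], head=2, tail=3, size=1
write(25): buf=[_ _ 38 25 _ _], head=2, tail=4, size=2
write(62): buf=[_ _ 38 25 62 _], head=2, tail=5, size=3
read(): buf=[_ _ _ 25 62 _], head=3, tail=5, size=2
read(): buf=[_ _ _ _ 62 _], head=4, tail=5, size=1
write(85): buf=[_ _ _ _ 62 85], head=4, tail=0, size=2
write(30): buf=[30 _ _ _ 62 85], head=4, tail=1, size=3

Answer: 30 _ _ _ 62 85
4
1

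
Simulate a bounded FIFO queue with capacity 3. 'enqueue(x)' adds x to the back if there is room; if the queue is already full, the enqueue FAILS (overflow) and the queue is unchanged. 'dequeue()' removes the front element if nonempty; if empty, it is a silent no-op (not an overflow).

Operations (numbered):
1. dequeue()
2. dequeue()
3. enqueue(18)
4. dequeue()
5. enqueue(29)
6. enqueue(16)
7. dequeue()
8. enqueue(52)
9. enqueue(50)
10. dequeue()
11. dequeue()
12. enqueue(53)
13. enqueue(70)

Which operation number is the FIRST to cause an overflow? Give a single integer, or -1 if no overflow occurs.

1. dequeue(): empty, no-op, size=0
2. dequeue(): empty, no-op, size=0
3. enqueue(18): size=1
4. dequeue(): size=0
5. enqueue(29): size=1
6. enqueue(16): size=2
7. dequeue(): size=1
8. enqueue(52): size=2
9. enqueue(50): size=3
10. dequeue(): size=2
11. dequeue(): size=1
12. enqueue(53): size=2
13. enqueue(70): size=3

Answer: -1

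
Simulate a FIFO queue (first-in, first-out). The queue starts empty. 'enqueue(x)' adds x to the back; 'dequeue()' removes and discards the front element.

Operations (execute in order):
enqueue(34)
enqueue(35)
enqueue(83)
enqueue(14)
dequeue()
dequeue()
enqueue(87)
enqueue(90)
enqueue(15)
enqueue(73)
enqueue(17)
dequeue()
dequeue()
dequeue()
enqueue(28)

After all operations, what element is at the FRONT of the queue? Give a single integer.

enqueue(34): queue = [34]
enqueue(35): queue = [34, 35]
enqueue(83): queue = [34, 35, 83]
enqueue(14): queue = [34, 35, 83, 14]
dequeue(): queue = [35, 83, 14]
dequeue(): queue = [83, 14]
enqueue(87): queue = [83, 14, 87]
enqueue(90): queue = [83, 14, 87, 90]
enqueue(15): queue = [83, 14, 87, 90, 15]
enqueue(73): queue = [83, 14, 87, 90, 15, 73]
enqueue(17): queue = [83, 14, 87, 90, 15, 73, 17]
dequeue(): queue = [14, 87, 90, 15, 73, 17]
dequeue(): queue = [87, 90, 15, 73, 17]
dequeue(): queue = [90, 15, 73, 17]
enqueue(28): queue = [90, 15, 73, 17, 28]

Answer: 90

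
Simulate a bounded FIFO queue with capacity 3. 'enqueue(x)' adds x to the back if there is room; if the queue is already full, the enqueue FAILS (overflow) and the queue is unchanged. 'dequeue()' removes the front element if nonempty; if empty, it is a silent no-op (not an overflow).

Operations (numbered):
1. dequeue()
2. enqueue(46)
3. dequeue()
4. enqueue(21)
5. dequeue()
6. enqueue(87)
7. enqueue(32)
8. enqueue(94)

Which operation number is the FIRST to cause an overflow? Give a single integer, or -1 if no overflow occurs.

Answer: -1

Derivation:
1. dequeue(): empty, no-op, size=0
2. enqueue(46): size=1
3. dequeue(): size=0
4. enqueue(21): size=1
5. dequeue(): size=0
6. enqueue(87): size=1
7. enqueue(32): size=2
8. enqueue(94): size=3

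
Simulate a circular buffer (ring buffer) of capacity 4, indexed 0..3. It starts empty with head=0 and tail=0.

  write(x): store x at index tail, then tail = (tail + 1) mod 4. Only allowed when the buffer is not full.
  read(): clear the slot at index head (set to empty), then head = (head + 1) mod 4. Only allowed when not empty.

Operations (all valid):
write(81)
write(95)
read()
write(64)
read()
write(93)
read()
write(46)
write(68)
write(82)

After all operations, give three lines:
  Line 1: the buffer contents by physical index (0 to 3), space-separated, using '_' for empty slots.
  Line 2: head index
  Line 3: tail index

write(81): buf=[81 _ _ _], head=0, tail=1, size=1
write(95): buf=[81 95 _ _], head=0, tail=2, size=2
read(): buf=[_ 95 _ _], head=1, tail=2, size=1
write(64): buf=[_ 95 64 _], head=1, tail=3, size=2
read(): buf=[_ _ 64 _], head=2, tail=3, size=1
write(93): buf=[_ _ 64 93], head=2, tail=0, size=2
read(): buf=[_ _ _ 93], head=3, tail=0, size=1
write(46): buf=[46 _ _ 93], head=3, tail=1, size=2
write(68): buf=[46 68 _ 93], head=3, tail=2, size=3
write(82): buf=[46 68 82 93], head=3, tail=3, size=4

Answer: 46 68 82 93
3
3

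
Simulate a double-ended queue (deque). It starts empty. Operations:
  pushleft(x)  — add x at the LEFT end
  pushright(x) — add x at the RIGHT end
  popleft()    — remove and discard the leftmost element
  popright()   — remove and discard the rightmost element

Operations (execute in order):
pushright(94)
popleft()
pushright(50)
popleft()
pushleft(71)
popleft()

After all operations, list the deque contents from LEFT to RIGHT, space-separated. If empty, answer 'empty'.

pushright(94): [94]
popleft(): []
pushright(50): [50]
popleft(): []
pushleft(71): [71]
popleft(): []

Answer: empty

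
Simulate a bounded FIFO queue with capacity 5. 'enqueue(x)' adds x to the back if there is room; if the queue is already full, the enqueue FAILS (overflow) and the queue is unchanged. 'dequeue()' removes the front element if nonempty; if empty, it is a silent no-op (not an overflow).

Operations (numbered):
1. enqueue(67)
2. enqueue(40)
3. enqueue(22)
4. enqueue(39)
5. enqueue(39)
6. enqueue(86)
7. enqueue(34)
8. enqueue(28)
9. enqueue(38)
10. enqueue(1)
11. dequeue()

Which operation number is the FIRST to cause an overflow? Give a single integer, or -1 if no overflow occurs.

1. enqueue(67): size=1
2. enqueue(40): size=2
3. enqueue(22): size=3
4. enqueue(39): size=4
5. enqueue(39): size=5
6. enqueue(86): size=5=cap → OVERFLOW (fail)
7. enqueue(34): size=5=cap → OVERFLOW (fail)
8. enqueue(28): size=5=cap → OVERFLOW (fail)
9. enqueue(38): size=5=cap → OVERFLOW (fail)
10. enqueue(1): size=5=cap → OVERFLOW (fail)
11. dequeue(): size=4

Answer: 6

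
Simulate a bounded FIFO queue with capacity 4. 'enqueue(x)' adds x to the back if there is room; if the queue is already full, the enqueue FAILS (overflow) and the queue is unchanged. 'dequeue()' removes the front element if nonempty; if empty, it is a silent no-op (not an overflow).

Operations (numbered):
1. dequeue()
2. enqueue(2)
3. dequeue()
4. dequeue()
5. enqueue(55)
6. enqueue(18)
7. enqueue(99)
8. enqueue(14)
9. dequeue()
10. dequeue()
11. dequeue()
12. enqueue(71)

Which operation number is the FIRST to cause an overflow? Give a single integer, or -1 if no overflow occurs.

Answer: -1

Derivation:
1. dequeue(): empty, no-op, size=0
2. enqueue(2): size=1
3. dequeue(): size=0
4. dequeue(): empty, no-op, size=0
5. enqueue(55): size=1
6. enqueue(18): size=2
7. enqueue(99): size=3
8. enqueue(14): size=4
9. dequeue(): size=3
10. dequeue(): size=2
11. dequeue(): size=1
12. enqueue(71): size=2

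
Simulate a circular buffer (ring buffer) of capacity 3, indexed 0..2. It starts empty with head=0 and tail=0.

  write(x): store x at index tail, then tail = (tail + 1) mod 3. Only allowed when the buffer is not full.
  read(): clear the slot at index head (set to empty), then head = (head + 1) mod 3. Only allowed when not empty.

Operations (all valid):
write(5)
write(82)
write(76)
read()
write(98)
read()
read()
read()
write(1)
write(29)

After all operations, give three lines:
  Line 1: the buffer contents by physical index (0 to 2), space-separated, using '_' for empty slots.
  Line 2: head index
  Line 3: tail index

write(5): buf=[5 _ _], head=0, tail=1, size=1
write(82): buf=[5 82 _], head=0, tail=2, size=2
write(76): buf=[5 82 76], head=0, tail=0, size=3
read(): buf=[_ 82 76], head=1, tail=0, size=2
write(98): buf=[98 82 76], head=1, tail=1, size=3
read(): buf=[98 _ 76], head=2, tail=1, size=2
read(): buf=[98 _ _], head=0, tail=1, size=1
read(): buf=[_ _ _], head=1, tail=1, size=0
write(1): buf=[_ 1 _], head=1, tail=2, size=1
write(29): buf=[_ 1 29], head=1, tail=0, size=2

Answer: _ 1 29
1
0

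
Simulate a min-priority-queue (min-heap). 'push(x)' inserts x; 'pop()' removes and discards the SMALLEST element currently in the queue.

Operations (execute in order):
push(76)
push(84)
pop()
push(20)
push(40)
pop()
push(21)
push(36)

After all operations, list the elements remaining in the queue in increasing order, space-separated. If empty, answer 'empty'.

Answer: 21 36 40 84

Derivation:
push(76): heap contents = [76]
push(84): heap contents = [76, 84]
pop() → 76: heap contents = [84]
push(20): heap contents = [20, 84]
push(40): heap contents = [20, 40, 84]
pop() → 20: heap contents = [40, 84]
push(21): heap contents = [21, 40, 84]
push(36): heap contents = [21, 36, 40, 84]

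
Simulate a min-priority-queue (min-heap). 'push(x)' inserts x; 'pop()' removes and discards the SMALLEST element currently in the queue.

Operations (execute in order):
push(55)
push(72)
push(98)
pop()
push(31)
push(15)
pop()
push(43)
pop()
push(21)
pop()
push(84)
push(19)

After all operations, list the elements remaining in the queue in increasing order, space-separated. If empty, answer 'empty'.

push(55): heap contents = [55]
push(72): heap contents = [55, 72]
push(98): heap contents = [55, 72, 98]
pop() → 55: heap contents = [72, 98]
push(31): heap contents = [31, 72, 98]
push(15): heap contents = [15, 31, 72, 98]
pop() → 15: heap contents = [31, 72, 98]
push(43): heap contents = [31, 43, 72, 98]
pop() → 31: heap contents = [43, 72, 98]
push(21): heap contents = [21, 43, 72, 98]
pop() → 21: heap contents = [43, 72, 98]
push(84): heap contents = [43, 72, 84, 98]
push(19): heap contents = [19, 43, 72, 84, 98]

Answer: 19 43 72 84 98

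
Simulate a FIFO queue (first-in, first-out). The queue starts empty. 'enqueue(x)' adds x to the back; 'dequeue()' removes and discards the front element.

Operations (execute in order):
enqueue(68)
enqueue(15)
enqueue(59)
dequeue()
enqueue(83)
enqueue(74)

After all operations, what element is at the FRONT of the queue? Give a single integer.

Answer: 15

Derivation:
enqueue(68): queue = [68]
enqueue(15): queue = [68, 15]
enqueue(59): queue = [68, 15, 59]
dequeue(): queue = [15, 59]
enqueue(83): queue = [15, 59, 83]
enqueue(74): queue = [15, 59, 83, 74]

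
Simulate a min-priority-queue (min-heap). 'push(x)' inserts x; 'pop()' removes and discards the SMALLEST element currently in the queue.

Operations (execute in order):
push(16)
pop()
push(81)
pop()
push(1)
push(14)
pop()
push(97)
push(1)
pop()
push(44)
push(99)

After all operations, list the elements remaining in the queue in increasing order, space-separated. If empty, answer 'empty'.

push(16): heap contents = [16]
pop() → 16: heap contents = []
push(81): heap contents = [81]
pop() → 81: heap contents = []
push(1): heap contents = [1]
push(14): heap contents = [1, 14]
pop() → 1: heap contents = [14]
push(97): heap contents = [14, 97]
push(1): heap contents = [1, 14, 97]
pop() → 1: heap contents = [14, 97]
push(44): heap contents = [14, 44, 97]
push(99): heap contents = [14, 44, 97, 99]

Answer: 14 44 97 99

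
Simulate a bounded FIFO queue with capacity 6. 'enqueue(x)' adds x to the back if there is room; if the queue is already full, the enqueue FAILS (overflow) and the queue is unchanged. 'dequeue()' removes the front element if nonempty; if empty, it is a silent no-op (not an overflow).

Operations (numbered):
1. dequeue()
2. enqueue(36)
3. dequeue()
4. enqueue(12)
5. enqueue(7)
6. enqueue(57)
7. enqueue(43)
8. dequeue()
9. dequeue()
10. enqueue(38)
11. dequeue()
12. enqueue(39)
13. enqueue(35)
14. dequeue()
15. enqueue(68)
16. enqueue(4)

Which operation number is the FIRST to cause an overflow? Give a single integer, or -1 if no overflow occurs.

1. dequeue(): empty, no-op, size=0
2. enqueue(36): size=1
3. dequeue(): size=0
4. enqueue(12): size=1
5. enqueue(7): size=2
6. enqueue(57): size=3
7. enqueue(43): size=4
8. dequeue(): size=3
9. dequeue(): size=2
10. enqueue(38): size=3
11. dequeue(): size=2
12. enqueue(39): size=3
13. enqueue(35): size=4
14. dequeue(): size=3
15. enqueue(68): size=4
16. enqueue(4): size=5

Answer: -1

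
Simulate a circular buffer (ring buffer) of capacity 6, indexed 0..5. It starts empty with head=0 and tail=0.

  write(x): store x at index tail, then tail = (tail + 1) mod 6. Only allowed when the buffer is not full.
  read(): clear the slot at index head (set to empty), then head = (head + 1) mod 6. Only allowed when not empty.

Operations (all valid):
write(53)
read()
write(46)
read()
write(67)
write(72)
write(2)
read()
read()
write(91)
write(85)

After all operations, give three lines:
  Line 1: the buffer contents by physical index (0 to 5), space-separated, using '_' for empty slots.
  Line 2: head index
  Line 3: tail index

write(53): buf=[53 _ _ _ _ _], head=0, tail=1, size=1
read(): buf=[_ _ _ _ _ _], head=1, tail=1, size=0
write(46): buf=[_ 46 _ _ _ _], head=1, tail=2, size=1
read(): buf=[_ _ _ _ _ _], head=2, tail=2, size=0
write(67): buf=[_ _ 67 _ _ _], head=2, tail=3, size=1
write(72): buf=[_ _ 67 72 _ _], head=2, tail=4, size=2
write(2): buf=[_ _ 67 72 2 _], head=2, tail=5, size=3
read(): buf=[_ _ _ 72 2 _], head=3, tail=5, size=2
read(): buf=[_ _ _ _ 2 _], head=4, tail=5, size=1
write(91): buf=[_ _ _ _ 2 91], head=4, tail=0, size=2
write(85): buf=[85 _ _ _ 2 91], head=4, tail=1, size=3

Answer: 85 _ _ _ 2 91
4
1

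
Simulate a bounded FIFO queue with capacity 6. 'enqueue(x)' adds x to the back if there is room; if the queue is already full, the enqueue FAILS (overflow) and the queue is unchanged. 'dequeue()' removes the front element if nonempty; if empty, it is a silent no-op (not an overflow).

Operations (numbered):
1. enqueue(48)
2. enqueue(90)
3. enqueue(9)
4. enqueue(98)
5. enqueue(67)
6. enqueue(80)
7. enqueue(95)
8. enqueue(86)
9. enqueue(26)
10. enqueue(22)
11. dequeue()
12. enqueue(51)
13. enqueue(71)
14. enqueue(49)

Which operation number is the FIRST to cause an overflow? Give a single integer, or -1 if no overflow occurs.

1. enqueue(48): size=1
2. enqueue(90): size=2
3. enqueue(9): size=3
4. enqueue(98): size=4
5. enqueue(67): size=5
6. enqueue(80): size=6
7. enqueue(95): size=6=cap → OVERFLOW (fail)
8. enqueue(86): size=6=cap → OVERFLOW (fail)
9. enqueue(26): size=6=cap → OVERFLOW (fail)
10. enqueue(22): size=6=cap → OVERFLOW (fail)
11. dequeue(): size=5
12. enqueue(51): size=6
13. enqueue(71): size=6=cap → OVERFLOW (fail)
14. enqueue(49): size=6=cap → OVERFLOW (fail)

Answer: 7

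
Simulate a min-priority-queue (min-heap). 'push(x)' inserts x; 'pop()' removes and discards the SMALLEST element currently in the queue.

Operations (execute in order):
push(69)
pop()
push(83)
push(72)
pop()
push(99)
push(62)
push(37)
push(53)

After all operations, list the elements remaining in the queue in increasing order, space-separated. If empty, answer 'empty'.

Answer: 37 53 62 83 99

Derivation:
push(69): heap contents = [69]
pop() → 69: heap contents = []
push(83): heap contents = [83]
push(72): heap contents = [72, 83]
pop() → 72: heap contents = [83]
push(99): heap contents = [83, 99]
push(62): heap contents = [62, 83, 99]
push(37): heap contents = [37, 62, 83, 99]
push(53): heap contents = [37, 53, 62, 83, 99]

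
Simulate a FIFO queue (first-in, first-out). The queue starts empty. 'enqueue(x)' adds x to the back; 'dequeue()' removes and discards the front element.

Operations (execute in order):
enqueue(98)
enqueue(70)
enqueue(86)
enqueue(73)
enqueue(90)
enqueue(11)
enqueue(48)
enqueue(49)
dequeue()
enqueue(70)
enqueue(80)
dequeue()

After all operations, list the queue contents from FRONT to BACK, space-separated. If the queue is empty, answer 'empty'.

enqueue(98): [98]
enqueue(70): [98, 70]
enqueue(86): [98, 70, 86]
enqueue(73): [98, 70, 86, 73]
enqueue(90): [98, 70, 86, 73, 90]
enqueue(11): [98, 70, 86, 73, 90, 11]
enqueue(48): [98, 70, 86, 73, 90, 11, 48]
enqueue(49): [98, 70, 86, 73, 90, 11, 48, 49]
dequeue(): [70, 86, 73, 90, 11, 48, 49]
enqueue(70): [70, 86, 73, 90, 11, 48, 49, 70]
enqueue(80): [70, 86, 73, 90, 11, 48, 49, 70, 80]
dequeue(): [86, 73, 90, 11, 48, 49, 70, 80]

Answer: 86 73 90 11 48 49 70 80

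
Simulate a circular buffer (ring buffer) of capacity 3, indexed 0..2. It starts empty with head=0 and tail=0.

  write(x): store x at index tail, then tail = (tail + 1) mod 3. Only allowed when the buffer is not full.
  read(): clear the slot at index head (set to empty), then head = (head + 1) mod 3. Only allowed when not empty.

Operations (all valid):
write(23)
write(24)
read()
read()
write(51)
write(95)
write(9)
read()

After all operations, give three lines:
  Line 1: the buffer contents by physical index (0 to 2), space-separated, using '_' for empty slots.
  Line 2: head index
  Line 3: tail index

write(23): buf=[23 _ _], head=0, tail=1, size=1
write(24): buf=[23 24 _], head=0, tail=2, size=2
read(): buf=[_ 24 _], head=1, tail=2, size=1
read(): buf=[_ _ _], head=2, tail=2, size=0
write(51): buf=[_ _ 51], head=2, tail=0, size=1
write(95): buf=[95 _ 51], head=2, tail=1, size=2
write(9): buf=[95 9 51], head=2, tail=2, size=3
read(): buf=[95 9 _], head=0, tail=2, size=2

Answer: 95 9 _
0
2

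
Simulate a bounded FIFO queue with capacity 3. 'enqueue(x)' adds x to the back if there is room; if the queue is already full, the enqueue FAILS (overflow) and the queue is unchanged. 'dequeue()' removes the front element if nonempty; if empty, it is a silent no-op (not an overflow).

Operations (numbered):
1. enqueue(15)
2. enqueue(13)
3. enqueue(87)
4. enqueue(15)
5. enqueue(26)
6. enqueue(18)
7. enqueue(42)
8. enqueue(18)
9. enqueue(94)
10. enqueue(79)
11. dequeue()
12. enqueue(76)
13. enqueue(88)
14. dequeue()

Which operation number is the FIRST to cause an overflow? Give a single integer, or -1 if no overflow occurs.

1. enqueue(15): size=1
2. enqueue(13): size=2
3. enqueue(87): size=3
4. enqueue(15): size=3=cap → OVERFLOW (fail)
5. enqueue(26): size=3=cap → OVERFLOW (fail)
6. enqueue(18): size=3=cap → OVERFLOW (fail)
7. enqueue(42): size=3=cap → OVERFLOW (fail)
8. enqueue(18): size=3=cap → OVERFLOW (fail)
9. enqueue(94): size=3=cap → OVERFLOW (fail)
10. enqueue(79): size=3=cap → OVERFLOW (fail)
11. dequeue(): size=2
12. enqueue(76): size=3
13. enqueue(88): size=3=cap → OVERFLOW (fail)
14. dequeue(): size=2

Answer: 4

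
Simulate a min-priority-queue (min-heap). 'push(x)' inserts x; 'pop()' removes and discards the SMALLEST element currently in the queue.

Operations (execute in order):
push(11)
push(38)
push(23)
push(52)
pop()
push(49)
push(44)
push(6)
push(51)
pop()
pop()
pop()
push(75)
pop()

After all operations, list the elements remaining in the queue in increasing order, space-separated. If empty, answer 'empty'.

push(11): heap contents = [11]
push(38): heap contents = [11, 38]
push(23): heap contents = [11, 23, 38]
push(52): heap contents = [11, 23, 38, 52]
pop() → 11: heap contents = [23, 38, 52]
push(49): heap contents = [23, 38, 49, 52]
push(44): heap contents = [23, 38, 44, 49, 52]
push(6): heap contents = [6, 23, 38, 44, 49, 52]
push(51): heap contents = [6, 23, 38, 44, 49, 51, 52]
pop() → 6: heap contents = [23, 38, 44, 49, 51, 52]
pop() → 23: heap contents = [38, 44, 49, 51, 52]
pop() → 38: heap contents = [44, 49, 51, 52]
push(75): heap contents = [44, 49, 51, 52, 75]
pop() → 44: heap contents = [49, 51, 52, 75]

Answer: 49 51 52 75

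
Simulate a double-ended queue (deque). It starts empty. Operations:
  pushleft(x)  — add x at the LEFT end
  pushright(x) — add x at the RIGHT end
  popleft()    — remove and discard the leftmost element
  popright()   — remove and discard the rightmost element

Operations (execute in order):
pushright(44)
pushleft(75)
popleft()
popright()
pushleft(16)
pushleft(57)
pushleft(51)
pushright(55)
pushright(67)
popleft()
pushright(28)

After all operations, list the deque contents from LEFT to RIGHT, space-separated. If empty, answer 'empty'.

Answer: 57 16 55 67 28

Derivation:
pushright(44): [44]
pushleft(75): [75, 44]
popleft(): [44]
popright(): []
pushleft(16): [16]
pushleft(57): [57, 16]
pushleft(51): [51, 57, 16]
pushright(55): [51, 57, 16, 55]
pushright(67): [51, 57, 16, 55, 67]
popleft(): [57, 16, 55, 67]
pushright(28): [57, 16, 55, 67, 28]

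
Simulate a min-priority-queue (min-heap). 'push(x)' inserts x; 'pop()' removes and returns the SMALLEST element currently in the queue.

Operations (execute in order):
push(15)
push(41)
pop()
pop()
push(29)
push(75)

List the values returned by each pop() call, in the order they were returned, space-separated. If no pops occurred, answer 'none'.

push(15): heap contents = [15]
push(41): heap contents = [15, 41]
pop() → 15: heap contents = [41]
pop() → 41: heap contents = []
push(29): heap contents = [29]
push(75): heap contents = [29, 75]

Answer: 15 41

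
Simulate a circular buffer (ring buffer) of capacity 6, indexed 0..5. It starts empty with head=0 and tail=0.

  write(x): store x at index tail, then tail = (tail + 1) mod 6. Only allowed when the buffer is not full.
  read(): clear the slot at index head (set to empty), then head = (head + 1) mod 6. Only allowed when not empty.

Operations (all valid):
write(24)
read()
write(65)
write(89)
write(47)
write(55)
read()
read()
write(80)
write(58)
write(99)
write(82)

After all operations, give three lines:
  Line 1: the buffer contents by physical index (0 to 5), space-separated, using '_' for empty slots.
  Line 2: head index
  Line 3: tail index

write(24): buf=[24 _ _ _ _ _], head=0, tail=1, size=1
read(): buf=[_ _ _ _ _ _], head=1, tail=1, size=0
write(65): buf=[_ 65 _ _ _ _], head=1, tail=2, size=1
write(89): buf=[_ 65 89 _ _ _], head=1, tail=3, size=2
write(47): buf=[_ 65 89 47 _ _], head=1, tail=4, size=3
write(55): buf=[_ 65 89 47 55 _], head=1, tail=5, size=4
read(): buf=[_ _ 89 47 55 _], head=2, tail=5, size=3
read(): buf=[_ _ _ 47 55 _], head=3, tail=5, size=2
write(80): buf=[_ _ _ 47 55 80], head=3, tail=0, size=3
write(58): buf=[58 _ _ 47 55 80], head=3, tail=1, size=4
write(99): buf=[58 99 _ 47 55 80], head=3, tail=2, size=5
write(82): buf=[58 99 82 47 55 80], head=3, tail=3, size=6

Answer: 58 99 82 47 55 80
3
3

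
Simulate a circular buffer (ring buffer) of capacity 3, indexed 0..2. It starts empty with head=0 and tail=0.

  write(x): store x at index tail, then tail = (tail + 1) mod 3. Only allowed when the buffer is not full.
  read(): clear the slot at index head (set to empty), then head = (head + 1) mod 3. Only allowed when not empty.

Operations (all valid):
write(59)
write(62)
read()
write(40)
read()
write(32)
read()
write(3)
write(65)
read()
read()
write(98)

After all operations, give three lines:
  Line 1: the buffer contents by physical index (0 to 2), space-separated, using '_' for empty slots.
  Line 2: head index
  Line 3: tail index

write(59): buf=[59 _ _], head=0, tail=1, size=1
write(62): buf=[59 62 _], head=0, tail=2, size=2
read(): buf=[_ 62 _], head=1, tail=2, size=1
write(40): buf=[_ 62 40], head=1, tail=0, size=2
read(): buf=[_ _ 40], head=2, tail=0, size=1
write(32): buf=[32 _ 40], head=2, tail=1, size=2
read(): buf=[32 _ _], head=0, tail=1, size=1
write(3): buf=[32 3 _], head=0, tail=2, size=2
write(65): buf=[32 3 65], head=0, tail=0, size=3
read(): buf=[_ 3 65], head=1, tail=0, size=2
read(): buf=[_ _ 65], head=2, tail=0, size=1
write(98): buf=[98 _ 65], head=2, tail=1, size=2

Answer: 98 _ 65
2
1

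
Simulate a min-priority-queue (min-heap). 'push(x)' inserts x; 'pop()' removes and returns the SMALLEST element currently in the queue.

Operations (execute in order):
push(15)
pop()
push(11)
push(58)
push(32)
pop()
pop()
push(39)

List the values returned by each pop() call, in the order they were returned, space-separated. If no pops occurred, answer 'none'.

push(15): heap contents = [15]
pop() → 15: heap contents = []
push(11): heap contents = [11]
push(58): heap contents = [11, 58]
push(32): heap contents = [11, 32, 58]
pop() → 11: heap contents = [32, 58]
pop() → 32: heap contents = [58]
push(39): heap contents = [39, 58]

Answer: 15 11 32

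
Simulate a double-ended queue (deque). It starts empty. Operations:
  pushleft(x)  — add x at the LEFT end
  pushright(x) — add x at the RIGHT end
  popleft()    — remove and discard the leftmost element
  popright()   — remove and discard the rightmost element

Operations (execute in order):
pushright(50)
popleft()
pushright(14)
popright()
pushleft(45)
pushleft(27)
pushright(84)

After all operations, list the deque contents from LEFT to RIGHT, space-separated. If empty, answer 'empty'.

pushright(50): [50]
popleft(): []
pushright(14): [14]
popright(): []
pushleft(45): [45]
pushleft(27): [27, 45]
pushright(84): [27, 45, 84]

Answer: 27 45 84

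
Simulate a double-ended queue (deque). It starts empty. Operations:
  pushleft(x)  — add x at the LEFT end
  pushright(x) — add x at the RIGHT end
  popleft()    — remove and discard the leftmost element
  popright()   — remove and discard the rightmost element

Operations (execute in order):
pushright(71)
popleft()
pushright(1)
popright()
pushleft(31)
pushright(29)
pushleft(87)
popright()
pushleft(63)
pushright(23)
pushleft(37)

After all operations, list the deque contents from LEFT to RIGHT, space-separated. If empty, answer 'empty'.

pushright(71): [71]
popleft(): []
pushright(1): [1]
popright(): []
pushleft(31): [31]
pushright(29): [31, 29]
pushleft(87): [87, 31, 29]
popright(): [87, 31]
pushleft(63): [63, 87, 31]
pushright(23): [63, 87, 31, 23]
pushleft(37): [37, 63, 87, 31, 23]

Answer: 37 63 87 31 23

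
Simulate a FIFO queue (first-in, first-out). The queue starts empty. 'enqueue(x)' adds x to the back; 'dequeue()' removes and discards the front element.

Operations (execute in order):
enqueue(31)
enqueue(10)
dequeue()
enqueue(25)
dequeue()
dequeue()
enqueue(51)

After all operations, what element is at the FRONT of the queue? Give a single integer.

Answer: 51

Derivation:
enqueue(31): queue = [31]
enqueue(10): queue = [31, 10]
dequeue(): queue = [10]
enqueue(25): queue = [10, 25]
dequeue(): queue = [25]
dequeue(): queue = []
enqueue(51): queue = [51]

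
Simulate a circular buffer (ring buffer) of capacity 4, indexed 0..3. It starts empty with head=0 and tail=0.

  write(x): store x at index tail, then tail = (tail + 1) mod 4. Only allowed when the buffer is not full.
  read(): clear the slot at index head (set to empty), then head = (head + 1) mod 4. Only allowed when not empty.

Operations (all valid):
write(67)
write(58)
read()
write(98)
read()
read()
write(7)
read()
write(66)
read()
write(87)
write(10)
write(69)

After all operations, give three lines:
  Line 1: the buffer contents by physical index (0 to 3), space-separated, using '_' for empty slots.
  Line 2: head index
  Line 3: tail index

Answer: _ 87 10 69
1
0

Derivation:
write(67): buf=[67 _ _ _], head=0, tail=1, size=1
write(58): buf=[67 58 _ _], head=0, tail=2, size=2
read(): buf=[_ 58 _ _], head=1, tail=2, size=1
write(98): buf=[_ 58 98 _], head=1, tail=3, size=2
read(): buf=[_ _ 98 _], head=2, tail=3, size=1
read(): buf=[_ _ _ _], head=3, tail=3, size=0
write(7): buf=[_ _ _ 7], head=3, tail=0, size=1
read(): buf=[_ _ _ _], head=0, tail=0, size=0
write(66): buf=[66 _ _ _], head=0, tail=1, size=1
read(): buf=[_ _ _ _], head=1, tail=1, size=0
write(87): buf=[_ 87 _ _], head=1, tail=2, size=1
write(10): buf=[_ 87 10 _], head=1, tail=3, size=2
write(69): buf=[_ 87 10 69], head=1, tail=0, size=3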